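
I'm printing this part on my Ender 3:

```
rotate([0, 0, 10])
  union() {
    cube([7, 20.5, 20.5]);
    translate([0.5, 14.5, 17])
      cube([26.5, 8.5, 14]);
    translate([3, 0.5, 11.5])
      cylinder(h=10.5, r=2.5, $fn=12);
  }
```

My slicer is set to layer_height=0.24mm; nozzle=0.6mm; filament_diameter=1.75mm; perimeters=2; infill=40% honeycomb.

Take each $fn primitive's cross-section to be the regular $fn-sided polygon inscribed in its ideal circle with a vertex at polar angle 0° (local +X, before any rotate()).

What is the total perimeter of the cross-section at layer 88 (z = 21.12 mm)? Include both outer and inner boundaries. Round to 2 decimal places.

At z = 21.12 mm: the cube is not intersected at this z (z outside [0, 20.5]); the 26.5×8.5 cube at (0.5, 14.5) contributes its full rectangle (perimeter 70.00 mm); the cylinder at (3, 0.5): section is a regular 12-gon, circumradius r=2.5 (perimeter = 2·12·2.500·sin(180°/12) = 15.53 mm); Taking the union: the 2 present regions are separate (no shared area or edge), so areas and boundary lengths simply add and each stays a separate island — boundary = 85.53 mm; (whole slice rotated 10° about Z — lengths, areas and connectivity unchanged). Overall, the cross-section has 2 separate islands. Total boundary length (outer) = 85.53 mm.

85.53 mm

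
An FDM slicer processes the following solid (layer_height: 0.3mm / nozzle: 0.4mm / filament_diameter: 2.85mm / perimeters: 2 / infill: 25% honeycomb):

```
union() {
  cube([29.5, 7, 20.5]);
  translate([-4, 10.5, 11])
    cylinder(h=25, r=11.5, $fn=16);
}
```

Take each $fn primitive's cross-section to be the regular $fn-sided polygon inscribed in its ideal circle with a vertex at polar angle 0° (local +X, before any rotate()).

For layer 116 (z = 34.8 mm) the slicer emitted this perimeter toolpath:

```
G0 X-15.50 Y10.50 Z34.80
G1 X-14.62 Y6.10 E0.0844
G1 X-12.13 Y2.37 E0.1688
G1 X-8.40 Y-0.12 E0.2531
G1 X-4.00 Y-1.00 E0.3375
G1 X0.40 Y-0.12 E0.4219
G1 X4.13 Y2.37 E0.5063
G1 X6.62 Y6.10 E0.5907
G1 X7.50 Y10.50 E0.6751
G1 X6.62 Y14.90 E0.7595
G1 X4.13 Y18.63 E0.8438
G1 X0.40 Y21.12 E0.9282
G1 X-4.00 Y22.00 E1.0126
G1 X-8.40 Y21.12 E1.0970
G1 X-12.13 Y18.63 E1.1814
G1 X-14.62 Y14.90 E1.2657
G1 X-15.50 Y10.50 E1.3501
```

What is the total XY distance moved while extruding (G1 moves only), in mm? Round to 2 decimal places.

71.78 mm

Sum the Euclidean lengths of each G1 segment: total = 71.78 mm.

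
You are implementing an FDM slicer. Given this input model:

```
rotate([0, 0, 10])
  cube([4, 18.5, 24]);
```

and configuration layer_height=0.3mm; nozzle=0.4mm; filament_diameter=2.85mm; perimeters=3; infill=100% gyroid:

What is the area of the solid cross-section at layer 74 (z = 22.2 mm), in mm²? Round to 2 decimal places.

74.00 mm²

At z = 22.2 mm: the 4×18.5 cube contributes its full rectangle (area 74.00 mm²); (whole slice rotated 10° about Z — lengths, areas and connectivity unchanged). Overall, the cross-section is a single solid region. Net area = 74.00 mm².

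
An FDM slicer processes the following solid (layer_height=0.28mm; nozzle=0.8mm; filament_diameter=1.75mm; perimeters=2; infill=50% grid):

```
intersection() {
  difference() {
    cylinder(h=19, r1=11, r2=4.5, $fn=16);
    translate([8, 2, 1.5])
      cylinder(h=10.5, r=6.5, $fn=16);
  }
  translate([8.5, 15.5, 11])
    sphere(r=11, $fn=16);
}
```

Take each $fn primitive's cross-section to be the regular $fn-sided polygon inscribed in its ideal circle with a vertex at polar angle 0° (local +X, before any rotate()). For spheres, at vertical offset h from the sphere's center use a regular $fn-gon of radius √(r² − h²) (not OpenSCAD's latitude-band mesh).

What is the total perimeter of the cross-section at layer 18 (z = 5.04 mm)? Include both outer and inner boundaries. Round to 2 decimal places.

6.54 mm

At z = 5.04 mm: the cone contributes a regular 16-gon of circumradius 9.276 (interpolated between r1=11 and r2=4.5 at t=0.265) (perimeter = 2·16·9.276·sin(180°/16) = 57.91 mm); the r=6.5 cylinder at (8, 2) gives a regular 16-gon of circumradius 6.5 (constant along its height) (perimeter = 2·16·6.500·sin(180°/16) = 40.58 mm); Subtracting the remaining from the first: starting from the cone, the r=6.5 cylinder at (8, 2) partially overlaps it — only the 66.10 mm² overlap (of its 129.35 mm²) is removed, clipping the outline — boundary = 61.01 mm; the sphere at (8.5, 15.5): section is a regular 16-gon, circumradius = √(r²−h²) = √(11²−5.96²) = 9.245 (perimeter = 2·16·9.245·sin(180°/16) = 57.72 mm); Keeping only the common overlap: the r=11 sphere at (8.5, 15.5) partially overlaps the result so far; clipping to the common part keeps 1.25 mm² — boundary = 6.54 mm. Overall, the cross-section is a single solid region. Total boundary length (outer) = 6.54 mm.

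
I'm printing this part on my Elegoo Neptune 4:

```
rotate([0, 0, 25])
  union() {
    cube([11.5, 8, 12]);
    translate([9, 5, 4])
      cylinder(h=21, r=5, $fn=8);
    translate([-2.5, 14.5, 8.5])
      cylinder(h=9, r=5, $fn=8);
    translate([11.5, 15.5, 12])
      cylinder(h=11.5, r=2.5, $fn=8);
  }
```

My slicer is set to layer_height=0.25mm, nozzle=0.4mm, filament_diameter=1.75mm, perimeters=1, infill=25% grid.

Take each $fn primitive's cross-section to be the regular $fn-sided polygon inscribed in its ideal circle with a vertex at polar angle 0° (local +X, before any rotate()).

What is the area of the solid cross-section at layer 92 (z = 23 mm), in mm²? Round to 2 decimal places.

88.39 mm²

At z = 23 mm: the cube does not reach this height (z outside [0, 12]); the cylinder at (9, 5): section is a regular 8-gon, circumradius r=5 (area = (8/2)·5.000²·sin(360°/8) = 70.71 mm²); the cylinder at (-2.5, 14.5) does not reach this height (z outside [8.5, 17.5]); the r=2.5 cylinder at (11.5, 15.5) gives a regular 8-gon of circumradius 2.5 (constant along its height) (area = (8/2)·2.500²·sin(360°/8) = 17.68 mm²); Merging all regions: the 2 present regions are separate (no shared area or edge), so areas and boundary lengths simply add and each stays a separate island — area = 88.39 mm²; (rotated 25° about Z; rotation is an isometry so areas/perimeters/island counts are preserved). Overall, the cross-section has 2 separate islands. Net area = 88.39 mm².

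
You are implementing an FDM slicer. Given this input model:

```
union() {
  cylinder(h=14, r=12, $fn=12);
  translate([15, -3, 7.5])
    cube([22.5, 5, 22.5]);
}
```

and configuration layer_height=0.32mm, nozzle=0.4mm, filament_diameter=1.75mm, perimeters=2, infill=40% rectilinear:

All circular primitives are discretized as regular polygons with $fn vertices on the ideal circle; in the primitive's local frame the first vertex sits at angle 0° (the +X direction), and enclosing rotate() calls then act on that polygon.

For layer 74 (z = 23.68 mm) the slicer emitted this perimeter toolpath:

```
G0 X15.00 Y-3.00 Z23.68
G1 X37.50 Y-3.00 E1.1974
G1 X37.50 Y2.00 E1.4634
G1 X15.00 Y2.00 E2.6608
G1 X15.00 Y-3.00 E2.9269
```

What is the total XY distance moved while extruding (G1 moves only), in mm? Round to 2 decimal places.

55.00 mm

Sum the Euclidean lengths of each G1 segment: total = 55.00 mm.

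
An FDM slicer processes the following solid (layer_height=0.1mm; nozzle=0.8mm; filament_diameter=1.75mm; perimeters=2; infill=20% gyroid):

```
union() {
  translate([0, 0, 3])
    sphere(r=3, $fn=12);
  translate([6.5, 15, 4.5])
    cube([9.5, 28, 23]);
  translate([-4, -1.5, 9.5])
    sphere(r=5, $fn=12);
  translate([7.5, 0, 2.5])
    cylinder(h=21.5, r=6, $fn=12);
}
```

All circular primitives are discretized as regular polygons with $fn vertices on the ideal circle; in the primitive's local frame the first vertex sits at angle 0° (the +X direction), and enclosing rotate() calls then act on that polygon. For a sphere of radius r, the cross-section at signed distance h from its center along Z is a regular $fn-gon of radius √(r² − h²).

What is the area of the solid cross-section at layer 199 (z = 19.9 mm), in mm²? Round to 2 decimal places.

374.00 mm²

At z = 19.9 mm: the sphere does not reach this height (|z−center|=16.900 > r=3); the cube at (6.5, 15) is present — its section is the full 9.5×28 rectangle (area 266.00 mm²); the sphere at (-4, -1.5) does not reach this height (|z−center|=10.400 > r=5); the r=6 cylinder at (7.5, 0) contributes a regular 12-gon of circumradius 6 (area = (12/2)·6.000²·sin(360°/12) = 108.00 mm²); Merging all regions: the 2 present regions are separate (no shared area or edge), so areas and boundary lengths simply add and each stays a separate island — area = 374.00 mm². Overall, the cross-section has 2 separate islands. Net area = 374.00 mm².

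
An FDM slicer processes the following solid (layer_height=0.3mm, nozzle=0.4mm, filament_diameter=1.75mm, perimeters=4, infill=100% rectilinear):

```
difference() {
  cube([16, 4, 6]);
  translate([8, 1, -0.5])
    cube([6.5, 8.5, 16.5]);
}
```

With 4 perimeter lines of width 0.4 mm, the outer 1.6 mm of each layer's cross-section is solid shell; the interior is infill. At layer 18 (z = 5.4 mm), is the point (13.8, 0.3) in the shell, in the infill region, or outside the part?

shell

At z = 5.4 mm: the 16×4 cube contributes its full rectangle; the cube at (8, 1) is present — its section is the full 6.5×8.5 rectangle; After the difference (first − rest): starting from the 16×4 cube, the 6.5×8.5 cube at (8, 1) partially overlaps it — only the 19.50 mm² overlap (of its 55.25 mm²) is removed, clipping the outline — 1 connected region. Overall, the cross-section is a single solid region. The nearest boundary edge runs (16.00, 0.00)→(0.00, 0.00); distance from the point to it = 0.30 mm. The point is inside the cross-section, 0.30 mm from the nearest boundary — within the 1.6 mm shell band (4 × 0.4).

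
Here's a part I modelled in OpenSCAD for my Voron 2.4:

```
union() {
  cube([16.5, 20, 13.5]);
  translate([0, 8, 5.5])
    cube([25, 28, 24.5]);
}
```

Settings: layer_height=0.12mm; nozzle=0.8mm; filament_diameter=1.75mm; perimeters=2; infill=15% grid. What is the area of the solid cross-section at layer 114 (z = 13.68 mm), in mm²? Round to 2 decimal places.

700.00 mm²

At z = 13.68 mm: the cube does not reach this height (z outside [0, 13.5]); the cube at (0, 8) (footprint 25×28) is included at this height (area 700.00 mm²); Combining (union): only the 25×28 cube at (0, 8) is present, so the union is just that shape — area = 700.00 mm². Overall, the cross-section is a single solid region. Net area = 700.00 mm².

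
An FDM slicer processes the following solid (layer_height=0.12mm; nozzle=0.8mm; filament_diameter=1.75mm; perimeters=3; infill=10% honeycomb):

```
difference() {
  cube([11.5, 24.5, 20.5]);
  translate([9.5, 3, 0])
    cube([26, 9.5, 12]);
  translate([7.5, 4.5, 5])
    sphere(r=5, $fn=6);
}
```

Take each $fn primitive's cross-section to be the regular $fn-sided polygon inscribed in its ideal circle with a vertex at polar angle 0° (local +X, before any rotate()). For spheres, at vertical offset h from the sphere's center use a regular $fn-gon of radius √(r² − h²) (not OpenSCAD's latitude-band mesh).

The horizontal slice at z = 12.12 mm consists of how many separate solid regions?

At z = 12.12 mm: the 11.5×24.5 cube contributes its full rectangle; the cube at (9.5, 3) is absent (z outside [0, 12]); the sphere at (7.5, 4.5) does not reach this height (|z−center|=7.120 > r=5); Subtracting the remaining from the first: none of the subtracted shapes is present at this height, so the 11.5×24.5 cube is unchanged — 1 connected region. The result has 1 disconnected region.

1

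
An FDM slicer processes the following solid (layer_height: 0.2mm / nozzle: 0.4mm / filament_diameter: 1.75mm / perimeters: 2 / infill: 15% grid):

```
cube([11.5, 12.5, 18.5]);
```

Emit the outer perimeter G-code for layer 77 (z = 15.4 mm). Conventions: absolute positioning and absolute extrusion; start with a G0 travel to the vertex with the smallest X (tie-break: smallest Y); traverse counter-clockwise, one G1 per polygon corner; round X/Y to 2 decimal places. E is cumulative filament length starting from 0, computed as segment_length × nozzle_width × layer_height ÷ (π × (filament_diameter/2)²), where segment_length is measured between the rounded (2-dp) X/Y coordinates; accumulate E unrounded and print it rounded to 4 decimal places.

G0 X0.00 Y0.00 Z15.40
G1 X11.50 Y0.00 E0.3825
G1 X11.50 Y12.50 E0.7982
G1 X0.00 Y12.50 E1.1807
G1 X0.00 Y0.00 E1.5965

At z = 15.4 mm: the cube is present — its section is the full 11.5×12.5 rectangle. The outline is a single polygon with 4 vertices. Extrusion per mm of travel: 0.4 × 0.2 / (π × 0.875²) = 0.033260. Accumulating E over each segment gives final E = 1.5965.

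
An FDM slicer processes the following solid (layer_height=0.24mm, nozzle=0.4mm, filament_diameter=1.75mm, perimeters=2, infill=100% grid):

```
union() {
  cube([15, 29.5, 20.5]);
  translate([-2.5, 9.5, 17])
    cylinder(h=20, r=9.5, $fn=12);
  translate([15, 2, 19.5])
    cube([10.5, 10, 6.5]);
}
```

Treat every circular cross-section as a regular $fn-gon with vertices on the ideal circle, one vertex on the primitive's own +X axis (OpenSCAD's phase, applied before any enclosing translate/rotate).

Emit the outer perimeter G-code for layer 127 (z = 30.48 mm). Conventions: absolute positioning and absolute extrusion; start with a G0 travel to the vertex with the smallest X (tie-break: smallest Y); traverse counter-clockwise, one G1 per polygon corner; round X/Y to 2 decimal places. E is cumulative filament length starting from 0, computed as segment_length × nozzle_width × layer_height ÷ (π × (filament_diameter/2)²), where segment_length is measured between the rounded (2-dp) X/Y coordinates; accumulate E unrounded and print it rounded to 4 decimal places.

At z = 30.48 mm: the cube does not reach this height (z outside [0, 20.5]); the r=9.5 cylinder at (-2.5, 9.5) gives a regular 12-gon of circumradius 9.5 (constant along its height); the cube at (15, 2) is not intersected at this z (z outside [19.5, 26]); Merging all regions: only the r=9.5 cylinder at (-2.5, 9.5) is present, so the union is just that shape — 1 connected region. The outline is a single polygon with 12 vertices. Extrusion per mm of travel: 0.4 × 0.24 / (π × 0.875²) = 0.039912. Accumulating E over each segment gives final E = 2.3556.

G0 X-12.00 Y9.50 Z30.48
G1 X-10.73 Y4.75 E0.1962
G1 X-7.25 Y1.27 E0.3927
G1 X-2.50 Y0.00 E0.5889
G1 X2.25 Y1.27 E0.7852
G1 X5.73 Y4.75 E0.9816
G1 X7.00 Y9.50 E1.1778
G1 X5.73 Y14.25 E1.3741
G1 X2.25 Y17.73 E1.5705
G1 X-2.50 Y19.00 E1.7667
G1 X-7.25 Y17.73 E1.9630
G1 X-10.73 Y14.25 E2.1594
G1 X-12.00 Y9.50 E2.3556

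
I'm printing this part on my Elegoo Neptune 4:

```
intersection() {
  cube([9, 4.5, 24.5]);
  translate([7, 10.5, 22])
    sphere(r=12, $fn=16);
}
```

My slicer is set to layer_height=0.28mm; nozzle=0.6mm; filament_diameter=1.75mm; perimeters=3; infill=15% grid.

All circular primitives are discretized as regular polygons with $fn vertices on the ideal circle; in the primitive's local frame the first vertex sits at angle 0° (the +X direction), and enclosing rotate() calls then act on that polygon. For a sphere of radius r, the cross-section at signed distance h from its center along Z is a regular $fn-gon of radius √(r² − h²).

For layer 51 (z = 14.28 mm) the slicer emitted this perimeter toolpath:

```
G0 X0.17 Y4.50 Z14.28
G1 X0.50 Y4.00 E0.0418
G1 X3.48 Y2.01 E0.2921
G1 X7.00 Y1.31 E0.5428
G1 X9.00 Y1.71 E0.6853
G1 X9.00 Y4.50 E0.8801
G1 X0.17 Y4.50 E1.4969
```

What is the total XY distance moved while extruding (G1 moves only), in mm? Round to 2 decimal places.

Sum the Euclidean lengths of each G1 segment: total = 21.43 mm.

21.43 mm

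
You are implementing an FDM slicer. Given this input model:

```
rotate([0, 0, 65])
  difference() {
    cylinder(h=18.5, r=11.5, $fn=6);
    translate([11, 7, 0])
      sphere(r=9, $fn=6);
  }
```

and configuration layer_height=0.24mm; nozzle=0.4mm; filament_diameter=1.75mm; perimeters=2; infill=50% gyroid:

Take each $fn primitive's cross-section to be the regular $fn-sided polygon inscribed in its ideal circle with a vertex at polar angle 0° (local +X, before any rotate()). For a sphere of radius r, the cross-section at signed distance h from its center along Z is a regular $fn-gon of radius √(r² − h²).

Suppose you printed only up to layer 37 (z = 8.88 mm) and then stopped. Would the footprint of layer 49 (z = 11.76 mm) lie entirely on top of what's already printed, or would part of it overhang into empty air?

Compare the two slices. At z = 8.88: the r=11.5 cylinder contributes a regular 6-gon of circumradius 11.5 (area = (6/2)·11.500²·sin(360°/6) = 343.60 mm²); the r=9 sphere at (11, 7) contributes a regular 6-gon of circumradius √(9²−8.88²) = 1.465 (area = (6/2)·1.465²·sin(360°/6) = 5.57 mm²); After the difference (first − rest): starting from the r=11.5 cylinder (343.60 mm²), the r=9 sphere at (11, 7) misses the remaining region (no effect) — area = 343.60 mm²; (whole slice rotated 65° about Z — lengths, areas and connectivity unchanged). At z = 11.76: the r=11.5 cylinder contributes a regular 6-gon of circumradius 11.5 (area = (6/2)·11.500²·sin(360°/6) = 343.60 mm²); the sphere at (11, 7) does not reach this height (|z−center|=11.760 > r=9); Taking the first minus the rest: none of the subtracted shapes is present at this height, so the r=11.5 cylinder is unchanged — area = 343.60 mm²; (rotated 65° about Z; rotation is an isometry so areas/perimeters/island counts are preserved). Checking containment: the cross-section at z = 11.76 is a subset of the cross-section at z = 8.88.

entirely on top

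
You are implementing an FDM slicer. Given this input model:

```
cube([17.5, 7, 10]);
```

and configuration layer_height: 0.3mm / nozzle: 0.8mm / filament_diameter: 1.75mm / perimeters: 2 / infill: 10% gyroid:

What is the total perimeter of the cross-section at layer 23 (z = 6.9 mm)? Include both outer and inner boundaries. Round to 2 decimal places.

At z = 6.9 mm: the cube (footprint 17.5×7) is included at this height (perimeter 49.00 mm). Overall, the cross-section is a single solid region. Total boundary length (outer) = 49.00 mm.

49.00 mm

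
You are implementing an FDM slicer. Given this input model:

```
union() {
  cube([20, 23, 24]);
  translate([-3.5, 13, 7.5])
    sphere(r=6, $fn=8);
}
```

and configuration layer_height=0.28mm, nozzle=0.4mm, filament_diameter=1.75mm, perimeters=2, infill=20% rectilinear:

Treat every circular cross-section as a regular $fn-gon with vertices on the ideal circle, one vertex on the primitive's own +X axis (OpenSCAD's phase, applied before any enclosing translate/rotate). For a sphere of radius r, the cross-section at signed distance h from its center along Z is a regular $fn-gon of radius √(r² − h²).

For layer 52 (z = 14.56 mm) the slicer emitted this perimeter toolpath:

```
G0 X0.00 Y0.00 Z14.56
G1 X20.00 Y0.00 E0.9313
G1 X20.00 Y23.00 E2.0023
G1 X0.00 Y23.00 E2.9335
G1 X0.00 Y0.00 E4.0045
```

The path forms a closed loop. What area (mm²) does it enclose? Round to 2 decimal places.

460.00 mm²

Apply the shoelace formula to the sequence of (X, Y) vertices; enclosed area = 460.00 mm².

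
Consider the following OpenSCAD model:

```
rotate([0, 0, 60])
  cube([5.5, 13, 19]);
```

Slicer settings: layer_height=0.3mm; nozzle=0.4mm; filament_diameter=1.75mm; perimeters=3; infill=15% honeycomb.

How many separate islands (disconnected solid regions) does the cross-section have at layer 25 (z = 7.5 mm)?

At z = 7.5 mm: the cube (footprint 5.5×13) is included at this height; (rotated 60° about Z; rotation is an isometry so areas/perimeters/island counts are preserved). Overall, the cross-section is a single solid region. Island count = 1.

1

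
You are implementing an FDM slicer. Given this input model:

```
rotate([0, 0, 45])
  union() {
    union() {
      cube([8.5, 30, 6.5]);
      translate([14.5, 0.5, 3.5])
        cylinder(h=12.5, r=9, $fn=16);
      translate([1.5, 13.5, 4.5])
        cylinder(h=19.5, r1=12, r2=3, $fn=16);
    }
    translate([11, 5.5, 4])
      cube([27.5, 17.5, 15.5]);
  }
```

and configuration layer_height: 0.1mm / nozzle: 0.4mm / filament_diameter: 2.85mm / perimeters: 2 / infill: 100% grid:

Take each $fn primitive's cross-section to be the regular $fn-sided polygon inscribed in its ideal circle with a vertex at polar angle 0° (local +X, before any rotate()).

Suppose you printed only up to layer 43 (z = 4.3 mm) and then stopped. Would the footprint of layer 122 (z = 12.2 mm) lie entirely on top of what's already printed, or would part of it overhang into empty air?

part overhangs

Compare the two slices. At z = 4.3: the cube is present — its section is the full 8.5×30 rectangle (area 255.00 mm²); the cylinder at (14.5, 0.5): section is a regular 16-gon, circumradius r=9 (area = (16/2)·9.000²·sin(360°/16) = 247.98 mm²); the cone at (1.5, 13.5) does not reach this height (z outside [4.5, 24]); Taking the union: the regions partially overlap — summed areas 502.98 mm² minus the doubly-counted overlap 14.58 mm² gives 488.40 mm² — area = 488.40 mm²; the cube at (11, 5.5) is present — its section is the full 27.5×17.5 rectangle (area 481.25 mm²); Combining (union): the regions partially overlap — summed areas 969.65 mm² minus the doubly-counted overlap 32.83 mm² gives 936.82 mm² — area = 936.82 mm²; (rotated 45° about Z; rotation is an isometry so areas/perimeters/island counts are preserved). At z = 12.2: the cube does not reach this height (z outside [0, 6.5]); the r=9 cylinder at (14.5, 0.5) gives a regular 16-gon of circumradius 9 (constant along its height) (area = (16/2)·9.000²·sin(360°/16) = 247.98 mm²); the cone at (1.5, 13.5): at t=0.395 of its height the radius interpolates to r₁+(r₂−r₁)t = 8.446, giving a regular 16-gon of that circumradius (area = (16/2)·8.446²·sin(360°/16) = 218.40 mm²); Combining (union): the 2 present regions are separate (no shared area or edge), so areas and boundary lengths simply add and each stays a separate island — area = 466.38 mm²; the 27.5×17.5 cube at (11, 5.5) contributes its full rectangle (area 481.25 mm²); Combining (union): the regions partially overlap — summed areas 947.63 mm² minus the doubly-counted overlap 32.83 mm² gives 914.80 mm² — area = 914.80 mm²; (rotated 45° about Z; rotation is an isometry so areas/perimeters/island counts are preserved). Checking containment: at z = 12.2 the cross-section extends beyond the z = 4.3 cross-section by about 92.54 mm².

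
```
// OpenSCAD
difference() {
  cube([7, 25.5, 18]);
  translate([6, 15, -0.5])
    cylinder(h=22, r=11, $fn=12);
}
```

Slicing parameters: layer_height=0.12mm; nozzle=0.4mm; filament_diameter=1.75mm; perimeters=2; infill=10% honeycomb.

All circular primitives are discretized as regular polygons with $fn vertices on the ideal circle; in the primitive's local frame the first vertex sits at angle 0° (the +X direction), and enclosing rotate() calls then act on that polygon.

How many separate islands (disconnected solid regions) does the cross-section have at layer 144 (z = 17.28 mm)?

At z = 17.28 mm: the 7×25.5 cube contributes its full rectangle; the cylinder at (6, 15): section is a regular 12-gon, circumradius r=11; After the difference (first − rest): starting from the 7×25.5 cube, the r=11 cylinder at (6, 15) partially overlaps it — only the 143.07 mm² overlap (of its 363.00 mm²) is removed, clipping the outline — 2 connected regions. Overall, the cross-section has 2 separate islands. Island count = 2.

2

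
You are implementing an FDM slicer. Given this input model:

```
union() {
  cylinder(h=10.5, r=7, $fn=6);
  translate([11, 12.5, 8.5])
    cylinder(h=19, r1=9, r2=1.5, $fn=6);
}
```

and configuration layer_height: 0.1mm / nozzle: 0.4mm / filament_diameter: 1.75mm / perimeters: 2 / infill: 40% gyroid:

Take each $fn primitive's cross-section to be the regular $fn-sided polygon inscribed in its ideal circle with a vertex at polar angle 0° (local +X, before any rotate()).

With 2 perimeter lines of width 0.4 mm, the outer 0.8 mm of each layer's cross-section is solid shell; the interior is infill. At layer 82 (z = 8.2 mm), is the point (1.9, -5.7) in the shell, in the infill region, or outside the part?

shell

At z = 8.2 mm: the cylinder: section is a regular 6-gon, circumradius r=7; the cone at (11, 12.5) is not intersected at this z (z outside [8.5, 27.5]); Merging all regions: only the r=7 cylinder is present, so the union is just that shape — 1 connected region. Overall, the cross-section is a single solid region. The nearest boundary edge runs (-3.50, -6.06)→(3.50, -6.06); distance from the point to it = 0.36 mm. The point is inside the cross-section, 0.36 mm from the nearest boundary — within the 0.8 mm shell band (2 × 0.4).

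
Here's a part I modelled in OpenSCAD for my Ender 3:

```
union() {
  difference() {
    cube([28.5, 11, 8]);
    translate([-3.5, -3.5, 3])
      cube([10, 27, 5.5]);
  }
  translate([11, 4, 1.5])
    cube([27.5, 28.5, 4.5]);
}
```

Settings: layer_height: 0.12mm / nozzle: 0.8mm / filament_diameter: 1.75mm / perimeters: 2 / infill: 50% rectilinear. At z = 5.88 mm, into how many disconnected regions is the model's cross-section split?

1

At z = 5.88 mm: the cube is present — its section is the full 28.5×11 rectangle; the cube at (-3.5, -3.5) (footprint 10×27) is included at this height; Subtracting the remaining from the first: starting from the 28.5×11 cube, the 10×27 cube at (-3.5, -3.5) partially overlaps it — only the 71.50 mm² overlap (of its 270.00 mm²) is removed, clipping the outline — 1 connected region; the cube at (11, 4) (footprint 27.5×28.5) is included at this height; Combining (union): the regions partially overlap (shared area 122.50 mm²), so overlapping operands fuse into one piece — 1 connected region. The result has 1 disconnected region.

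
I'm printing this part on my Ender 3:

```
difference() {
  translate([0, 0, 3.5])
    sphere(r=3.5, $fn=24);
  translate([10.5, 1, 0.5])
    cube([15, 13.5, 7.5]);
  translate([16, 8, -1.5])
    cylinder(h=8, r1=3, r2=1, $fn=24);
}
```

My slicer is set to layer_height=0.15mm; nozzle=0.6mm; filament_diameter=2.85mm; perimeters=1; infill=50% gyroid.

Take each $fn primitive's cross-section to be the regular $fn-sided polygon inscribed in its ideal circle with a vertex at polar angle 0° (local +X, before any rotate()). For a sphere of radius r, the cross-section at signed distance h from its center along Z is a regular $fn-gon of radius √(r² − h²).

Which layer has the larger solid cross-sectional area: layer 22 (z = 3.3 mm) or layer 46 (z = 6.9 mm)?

layer 22 (z = 3.3 mm)

Layer 22 (z = 3.3): the r=3.5 sphere slices to a regular 24-gon of circumradius 3.494 (√(r²−h²) with h=0.2 from center) (area = (24/2)·3.494²·sin(360°/24) = 37.92 mm²); the cube at (10.5, 1) is present — its section is the full 15×13.5 rectangle (area 202.50 mm²); the cone at (16, 8): at t=0.600 of its height the radius interpolates to r₁+(r₂−r₁)t = 1.800, giving a regular 24-gon of that circumradius (area = (24/2)·1.800²·sin(360°/24) = 10.06 mm²); After the difference (first − rest): starting from the r=3.5 sphere (37.92 mm²), the 15×13.5 cube at (10.5, 1) misses the remaining region (no effect); the cone at (16, 8) misses the remaining region (no effect) — area = 37.92 mm². So its area = 37.92 mm². Layer 46 (z = 6.9): the r=3.5 sphere slices to a regular 24-gon of circumradius 0.831 (√(r²−h²) with h=3.4 from center) (area = (24/2)·0.831²·sin(360°/24) = 2.14 mm²); the cube at (10.5, 1) is present — its section is the full 15×13.5 rectangle (area 202.50 mm²); the cone at (16, 8) is not intersected at this z (z outside [-1.5, 6.5]); Taking the first minus the rest: starting from the r=3.5 sphere (2.14 mm²), the 15×13.5 cube at (10.5, 1) misses the remaining region (no effect) — area = 2.14 mm². So its area = 2.14 mm². Layer 22 is larger (37.92 vs 2.14 mm²).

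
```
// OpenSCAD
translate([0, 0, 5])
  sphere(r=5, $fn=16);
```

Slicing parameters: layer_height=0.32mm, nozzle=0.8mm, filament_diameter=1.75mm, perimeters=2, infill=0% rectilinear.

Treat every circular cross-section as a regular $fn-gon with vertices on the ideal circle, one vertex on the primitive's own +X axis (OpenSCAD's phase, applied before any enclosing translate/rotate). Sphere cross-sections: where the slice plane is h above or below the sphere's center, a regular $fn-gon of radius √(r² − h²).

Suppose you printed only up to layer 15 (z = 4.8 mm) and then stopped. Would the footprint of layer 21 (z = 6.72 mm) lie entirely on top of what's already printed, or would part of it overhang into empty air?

Compare the two slices. At z = 4.8: the r=5 sphere contributes a regular 16-gon of circumradius √(5²−0.2²) = 4.996 (area = (16/2)·4.996²·sin(360°/16) = 76.41 mm²). At z = 6.72: the r=5 sphere contributes a regular 16-gon of circumradius √(5²−1.72²) = 4.695 (area = (16/2)·4.695²·sin(360°/16) = 67.48 mm²). Checking containment: the cross-section at z = 6.72 is a subset of the cross-section at z = 4.8.

entirely on top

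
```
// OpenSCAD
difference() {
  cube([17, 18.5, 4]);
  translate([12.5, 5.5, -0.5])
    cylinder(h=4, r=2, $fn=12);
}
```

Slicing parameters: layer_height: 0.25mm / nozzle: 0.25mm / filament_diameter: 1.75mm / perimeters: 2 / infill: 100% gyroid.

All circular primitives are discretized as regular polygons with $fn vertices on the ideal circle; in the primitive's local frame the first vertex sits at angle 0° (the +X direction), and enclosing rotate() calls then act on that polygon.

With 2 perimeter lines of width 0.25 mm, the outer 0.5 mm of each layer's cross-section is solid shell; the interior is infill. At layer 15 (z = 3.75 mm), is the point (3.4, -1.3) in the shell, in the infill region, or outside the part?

At z = 3.75 mm: the cube (footprint 17×18.5) is included at this height; the cylinder at (12.5, 5.5) is absent (z outside [-0.5, 3.5]); After the difference (first − rest): none of the subtracted shapes is present at this height, so the 17×18.5 cube is unchanged — 1 connected region. Overall, the cross-section is a single solid region. The nearest boundary edge runs (0.00, 0.00)→(17.00, 0.00); distance from the point to it = 1.30 mm. The point is not inside any of the regions above, so it lies outside the cross-section (1.30 mm from the nearest boundary).

outside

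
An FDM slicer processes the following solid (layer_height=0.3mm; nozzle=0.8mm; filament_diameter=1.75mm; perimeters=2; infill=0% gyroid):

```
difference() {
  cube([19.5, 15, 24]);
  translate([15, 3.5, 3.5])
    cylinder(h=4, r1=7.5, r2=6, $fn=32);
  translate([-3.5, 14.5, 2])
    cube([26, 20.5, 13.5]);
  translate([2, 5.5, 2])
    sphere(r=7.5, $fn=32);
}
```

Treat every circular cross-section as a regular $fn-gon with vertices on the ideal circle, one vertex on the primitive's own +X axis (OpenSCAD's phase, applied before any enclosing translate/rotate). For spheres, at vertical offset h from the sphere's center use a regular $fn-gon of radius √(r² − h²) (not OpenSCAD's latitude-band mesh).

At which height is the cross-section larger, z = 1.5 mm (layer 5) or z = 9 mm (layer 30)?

layer 30 (z = 9 mm)

Layer 5 (z = 1.5): the cube is present — its section is the full 19.5×15 rectangle (area 292.50 mm²); the cone at (15, 3.5) does not reach this height (z outside [3.5, 7.5]); the cube at (-3.5, 14.5) is not intersected at this z (z outside [2, 15.5]); the r=7.5 sphere at (2, 5.5) slices to a regular 32-gon of circumradius 7.483 (√(r²−h²) with h=0.5 from center) (area = (32/2)·7.483²·sin(360°/32) = 174.80 mm²); Taking the first minus the rest: starting from the 19.5×15 cube (292.50 mm²), the r=7.5 sphere at (2, 5.5) partially overlaps it — only the 106.37 mm² overlap (of its 174.80 mm²) is removed, clipping the outline — area = 186.13 mm². So its area = 186.13 mm². Layer 30 (z = 9): the cube is present — its section is the full 19.5×15 rectangle (area 292.50 mm²); the cone at (15, 3.5) is not intersected at this z (z outside [3.5, 7.5]); the cube at (-3.5, 14.5) is present — its section is the full 26×20.5 rectangle (area 533.00 mm²); the r=7.5 sphere at (2, 5.5) contributes a regular 32-gon of circumradius √(7.5²−7²) = 2.693 (area = (32/2)·2.693²·sin(360°/32) = 22.63 mm²); Subtracting the remaining from the first: starting from the 19.5×15 cube (292.50 mm²), the 26×20.5 cube at (-3.5, 14.5) partially overlaps it — only the 9.75 mm² overlap (of its 533.00 mm²) is removed, clipping the outline; the r=7.5 sphere at (2, 5.5) partially overlaps it — only the 20.95 mm² overlap (of its 22.63 mm²) is removed, clipping the outline — area = 261.80 mm². So its area = 261.80 mm². Layer 30 is larger (261.80 vs 186.13 mm²).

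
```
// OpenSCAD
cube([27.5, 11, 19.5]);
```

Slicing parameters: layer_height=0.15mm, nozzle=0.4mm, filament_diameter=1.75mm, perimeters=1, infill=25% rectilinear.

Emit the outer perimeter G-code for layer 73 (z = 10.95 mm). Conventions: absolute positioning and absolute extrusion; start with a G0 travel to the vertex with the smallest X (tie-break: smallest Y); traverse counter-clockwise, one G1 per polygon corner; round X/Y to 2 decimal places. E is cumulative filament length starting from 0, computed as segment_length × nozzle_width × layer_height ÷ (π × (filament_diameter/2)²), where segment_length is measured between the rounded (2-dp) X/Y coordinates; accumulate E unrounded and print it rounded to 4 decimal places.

At z = 10.95 mm: the cube (footprint 27.5×11) is included at this height. The outline is a single polygon with 4 vertices. Extrusion per mm of travel: 0.4 × 0.15 / (π × 0.875²) = 0.024945. Accumulating E over each segment gives final E = 1.9208.

G0 X0.00 Y0.00 Z10.95
G1 X27.50 Y0.00 E0.6860
G1 X27.50 Y11.00 E0.9604
G1 X0.00 Y11.00 E1.6464
G1 X0.00 Y0.00 E1.9208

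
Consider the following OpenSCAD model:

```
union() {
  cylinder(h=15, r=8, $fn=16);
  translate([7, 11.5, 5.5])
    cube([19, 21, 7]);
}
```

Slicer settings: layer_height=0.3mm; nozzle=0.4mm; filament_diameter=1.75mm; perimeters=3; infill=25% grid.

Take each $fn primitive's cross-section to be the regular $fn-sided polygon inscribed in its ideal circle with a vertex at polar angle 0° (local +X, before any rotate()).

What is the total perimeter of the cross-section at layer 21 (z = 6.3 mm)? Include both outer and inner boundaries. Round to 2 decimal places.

At z = 6.3 mm: the cylinder: section is a regular 16-gon, circumradius r=8 (perimeter = 2·16·8.000·sin(180°/16) = 49.94 mm); the 19×21 cube at (7, 11.5) contributes its full rectangle (perimeter 80.00 mm); Combining (union): the 2 present regions are separate (no shared area or edge), so areas and boundary lengths simply add and each stays a separate island — boundary = 129.94 mm. Overall, the cross-section has 2 separate islands. Total boundary length (outer) = 129.94 mm.

129.94 mm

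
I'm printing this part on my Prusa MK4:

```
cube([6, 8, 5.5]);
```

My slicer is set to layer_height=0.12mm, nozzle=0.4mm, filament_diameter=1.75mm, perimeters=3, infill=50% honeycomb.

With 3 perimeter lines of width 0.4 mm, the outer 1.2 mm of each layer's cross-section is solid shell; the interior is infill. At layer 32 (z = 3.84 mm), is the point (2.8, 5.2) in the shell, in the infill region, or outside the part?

At z = 3.84 mm: the 6×8 cube contributes its full rectangle. Overall, the cross-section is a single solid region. The nearest boundary edge runs (6.00, 8.00)→(0.00, 8.00); distance from the point to it = 2.80 mm. The point is inside the cross-section and 2.80 mm from the nearest boundary — more than the 1.2 mm shell width (3 × 0.4), so it's in the infill interior.

infill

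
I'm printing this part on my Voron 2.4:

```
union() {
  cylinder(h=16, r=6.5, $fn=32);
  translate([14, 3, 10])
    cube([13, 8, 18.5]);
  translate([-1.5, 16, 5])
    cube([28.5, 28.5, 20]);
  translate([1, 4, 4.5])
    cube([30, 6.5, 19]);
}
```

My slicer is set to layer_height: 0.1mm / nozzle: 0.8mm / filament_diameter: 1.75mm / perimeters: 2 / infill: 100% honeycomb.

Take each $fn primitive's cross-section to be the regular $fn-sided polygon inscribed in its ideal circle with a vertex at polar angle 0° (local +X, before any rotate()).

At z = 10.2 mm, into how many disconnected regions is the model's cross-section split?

2

At z = 10.2 mm: the r=6.5 cylinder gives a regular 32-gon of circumradius 6.5 (constant along its height); the cube at (14, 3) (footprint 13×8) is included at this height; the 28.5×28.5 cube at (-1.5, 16) contributes its full rectangle; the cube at (1, 4) is present — its section is the full 30×6.5 rectangle; Taking the union: the regions partially overlap (shared area 90.86 mm²), so overlapping operands fuse into one piece — 2 connected regions. The result has 2 disconnected regions.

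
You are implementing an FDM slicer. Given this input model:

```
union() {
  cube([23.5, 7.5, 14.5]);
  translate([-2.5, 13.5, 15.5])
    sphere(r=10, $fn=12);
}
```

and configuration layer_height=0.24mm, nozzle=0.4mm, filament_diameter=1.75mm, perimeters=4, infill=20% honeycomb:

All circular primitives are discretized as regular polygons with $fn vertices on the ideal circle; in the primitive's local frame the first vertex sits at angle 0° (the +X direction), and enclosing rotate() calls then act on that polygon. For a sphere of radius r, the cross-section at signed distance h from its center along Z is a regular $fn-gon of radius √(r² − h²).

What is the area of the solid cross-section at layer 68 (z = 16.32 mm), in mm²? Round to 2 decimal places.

297.98 mm²

At z = 16.32 mm: the cube is absent (z outside [0, 14.5]); the r=10 sphere at (-2.5, 13.5) slices to a regular 12-gon of circumradius 9.966 (√(r²−h²) with h=0.82 from center) (area = (12/2)·9.966²·sin(360°/12) = 297.98 mm²); Merging all regions: only the r=10 sphere at (-2.5, 13.5) is present, so the union is just that shape — area = 297.98 mm². Overall, the cross-section is a single solid region. Net area = 297.98 mm².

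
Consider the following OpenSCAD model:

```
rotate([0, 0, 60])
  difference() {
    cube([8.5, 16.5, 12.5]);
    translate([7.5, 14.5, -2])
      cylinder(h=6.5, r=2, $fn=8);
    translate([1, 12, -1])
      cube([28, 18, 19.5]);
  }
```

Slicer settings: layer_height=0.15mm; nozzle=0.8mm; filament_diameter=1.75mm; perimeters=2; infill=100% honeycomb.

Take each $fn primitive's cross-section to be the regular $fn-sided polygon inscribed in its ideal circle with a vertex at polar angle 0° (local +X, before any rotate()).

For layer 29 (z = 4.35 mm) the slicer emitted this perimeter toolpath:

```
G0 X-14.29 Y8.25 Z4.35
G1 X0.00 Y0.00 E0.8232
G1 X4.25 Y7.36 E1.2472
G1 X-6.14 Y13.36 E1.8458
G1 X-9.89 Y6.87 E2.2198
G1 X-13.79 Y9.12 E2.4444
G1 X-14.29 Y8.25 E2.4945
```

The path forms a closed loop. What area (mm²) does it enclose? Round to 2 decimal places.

Apply the shoelace formula to the sequence of (X, Y) vertices; enclosed area = 106.51 mm².

106.51 mm²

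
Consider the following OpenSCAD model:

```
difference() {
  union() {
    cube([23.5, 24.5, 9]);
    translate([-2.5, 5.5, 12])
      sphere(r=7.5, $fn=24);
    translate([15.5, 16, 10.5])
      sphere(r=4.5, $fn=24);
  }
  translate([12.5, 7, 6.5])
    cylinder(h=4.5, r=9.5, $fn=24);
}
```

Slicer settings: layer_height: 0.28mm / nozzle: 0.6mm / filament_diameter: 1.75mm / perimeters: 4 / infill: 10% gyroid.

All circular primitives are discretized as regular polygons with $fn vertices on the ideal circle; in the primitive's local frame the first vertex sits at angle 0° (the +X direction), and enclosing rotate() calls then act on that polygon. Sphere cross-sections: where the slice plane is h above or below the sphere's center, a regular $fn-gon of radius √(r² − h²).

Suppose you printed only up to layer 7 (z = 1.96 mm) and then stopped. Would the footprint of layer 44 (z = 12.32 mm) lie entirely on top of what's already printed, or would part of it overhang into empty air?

part overhangs

Compare the two slices. At z = 1.96: the 23.5×24.5 cube contributes its full rectangle (area 575.75 mm²); the sphere at (-2.5, 5.5) is not intersected at this z (|z−center|=10.040 > r=7.5); the sphere at (15.5, 16) is not intersected at this z (|z−center|=8.540 > r=4.5); Merging all regions: only the 23.5×24.5 cube is present, so the union is just that shape — area = 575.75 mm²; the cylinder at (12.5, 7) is absent (z outside [6.5, 11]); Subtracting the remaining from the first: none of the subtracted shapes is present at this height, so the result so far is unchanged — area = 575.75 mm². At z = 12.32: the cube is absent (z outside [0, 9]); the r=7.5 sphere at (-2.5, 5.5) contributes a regular 24-gon of circumradius √(7.5²−0.32²) = 7.493 (area = (24/2)·7.493²·sin(360°/24) = 174.38 mm²); the sphere at (15.5, 16): section is a regular 24-gon, circumradius = √(r²−h²) = √(4.5²−1.82²) = 4.116 (area = (24/2)·4.116²·sin(360°/24) = 52.61 mm²); Merging all regions: the 2 present regions are separate (no shared area or edge), so areas and boundary lengths simply add and each stays a separate island — area = 226.99 mm²; the cylinder at (12.5, 7) is absent (z outside [6.5, 11]); Taking the first minus the rest: none of the subtracted shapes is present at this height, so the result so far is unchanged — area = 226.99 mm². Checking containment: at z = 12.32 the cross-section extends beyond the z = 1.96 cross-section by about 125.94 mm².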